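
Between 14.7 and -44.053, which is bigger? 14.7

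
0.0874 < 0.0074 False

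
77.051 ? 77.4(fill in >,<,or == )<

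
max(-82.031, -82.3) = -82.031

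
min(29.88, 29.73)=29.73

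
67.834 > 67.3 True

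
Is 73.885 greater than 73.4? Yes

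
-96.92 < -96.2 True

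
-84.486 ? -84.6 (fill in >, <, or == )>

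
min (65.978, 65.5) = 65.5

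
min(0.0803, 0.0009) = 0.0009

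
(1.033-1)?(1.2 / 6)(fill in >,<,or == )<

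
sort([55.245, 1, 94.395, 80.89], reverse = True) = [94.395, 80.89, 55.245, 1]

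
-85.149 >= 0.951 False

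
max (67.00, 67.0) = 67.0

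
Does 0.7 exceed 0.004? Yes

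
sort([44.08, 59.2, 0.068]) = [0.068, 44.08, 59.2]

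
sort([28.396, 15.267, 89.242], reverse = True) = [89.242, 28.396, 15.267]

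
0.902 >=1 False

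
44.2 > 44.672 False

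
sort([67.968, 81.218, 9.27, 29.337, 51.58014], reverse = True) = [81.218, 67.968, 51.58014, 29.337, 9.27]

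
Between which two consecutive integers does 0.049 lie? 0 and 1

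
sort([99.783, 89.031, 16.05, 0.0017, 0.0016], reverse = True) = [99.783, 89.031, 16.05, 0.0017, 0.0016]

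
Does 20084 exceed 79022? No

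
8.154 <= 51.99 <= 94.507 True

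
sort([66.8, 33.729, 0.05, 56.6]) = [0.05, 33.729, 56.6, 66.8]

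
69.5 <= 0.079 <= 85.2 False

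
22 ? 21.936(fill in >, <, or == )>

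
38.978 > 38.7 True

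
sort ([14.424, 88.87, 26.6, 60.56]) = [14.424, 26.6, 60.56, 88.87]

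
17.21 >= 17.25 False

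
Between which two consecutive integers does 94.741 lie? 94 and 95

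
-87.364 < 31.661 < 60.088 True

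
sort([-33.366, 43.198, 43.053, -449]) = [-449, -33.366, 43.053, 43.198]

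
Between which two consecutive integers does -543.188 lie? -544 and -543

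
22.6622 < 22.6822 True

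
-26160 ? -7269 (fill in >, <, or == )<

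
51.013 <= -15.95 False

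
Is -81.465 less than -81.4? Yes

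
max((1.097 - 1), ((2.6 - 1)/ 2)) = 0.8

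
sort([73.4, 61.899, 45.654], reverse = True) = [73.4, 61.899, 45.654]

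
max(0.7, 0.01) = 0.7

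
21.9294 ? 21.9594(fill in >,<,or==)<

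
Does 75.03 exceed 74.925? Yes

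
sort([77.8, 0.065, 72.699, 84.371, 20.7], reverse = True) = [84.371, 77.8, 72.699, 20.7, 0.065]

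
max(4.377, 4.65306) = 4.65306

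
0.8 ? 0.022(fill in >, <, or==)>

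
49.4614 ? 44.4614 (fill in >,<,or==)>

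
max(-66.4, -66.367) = -66.367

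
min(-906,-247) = -906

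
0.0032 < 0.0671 True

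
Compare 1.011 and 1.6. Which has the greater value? 1.6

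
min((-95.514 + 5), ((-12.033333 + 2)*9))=-90.514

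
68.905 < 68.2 False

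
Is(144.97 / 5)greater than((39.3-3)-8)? Yes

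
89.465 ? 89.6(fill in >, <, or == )<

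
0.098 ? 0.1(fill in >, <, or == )<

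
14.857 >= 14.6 True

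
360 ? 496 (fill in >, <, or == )<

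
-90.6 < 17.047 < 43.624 True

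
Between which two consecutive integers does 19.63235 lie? 19 and 20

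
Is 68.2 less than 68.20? No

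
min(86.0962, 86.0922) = 86.0922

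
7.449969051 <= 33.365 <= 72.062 True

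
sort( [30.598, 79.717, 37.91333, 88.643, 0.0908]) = [0.0908, 30.598, 37.91333, 79.717, 88.643]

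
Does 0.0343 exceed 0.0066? Yes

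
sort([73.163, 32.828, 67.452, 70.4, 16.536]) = [16.536, 32.828, 67.452, 70.4, 73.163]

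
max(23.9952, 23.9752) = 23.9952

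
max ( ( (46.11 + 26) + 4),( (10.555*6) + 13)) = 76.33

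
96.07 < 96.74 True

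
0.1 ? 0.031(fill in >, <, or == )>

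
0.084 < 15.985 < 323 True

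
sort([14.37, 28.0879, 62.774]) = [14.37, 28.0879, 62.774]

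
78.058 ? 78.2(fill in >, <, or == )<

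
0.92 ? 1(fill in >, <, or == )<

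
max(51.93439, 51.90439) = 51.93439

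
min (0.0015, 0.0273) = 0.0015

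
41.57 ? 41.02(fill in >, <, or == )>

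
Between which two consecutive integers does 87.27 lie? 87 and 88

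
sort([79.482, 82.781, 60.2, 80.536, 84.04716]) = [60.2, 79.482, 80.536, 82.781, 84.04716]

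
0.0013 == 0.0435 False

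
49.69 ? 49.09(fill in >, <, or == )>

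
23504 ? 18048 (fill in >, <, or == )>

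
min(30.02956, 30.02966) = 30.02956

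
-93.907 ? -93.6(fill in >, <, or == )<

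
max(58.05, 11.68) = 58.05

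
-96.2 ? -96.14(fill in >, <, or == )<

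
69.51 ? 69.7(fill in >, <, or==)<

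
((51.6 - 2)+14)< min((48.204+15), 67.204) False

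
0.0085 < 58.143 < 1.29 False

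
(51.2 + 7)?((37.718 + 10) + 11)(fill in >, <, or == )<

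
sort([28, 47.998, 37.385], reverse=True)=[47.998, 37.385, 28]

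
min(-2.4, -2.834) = -2.834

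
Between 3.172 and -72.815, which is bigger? 3.172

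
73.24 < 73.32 True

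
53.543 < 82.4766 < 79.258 False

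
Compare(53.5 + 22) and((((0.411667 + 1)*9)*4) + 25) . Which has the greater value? ((((0.411667 + 1)*9)*4) + 25)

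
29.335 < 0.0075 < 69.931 False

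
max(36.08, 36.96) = 36.96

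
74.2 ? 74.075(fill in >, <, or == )>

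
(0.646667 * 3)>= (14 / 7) False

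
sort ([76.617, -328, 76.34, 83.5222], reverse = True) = [83.5222, 76.617, 76.34, -328]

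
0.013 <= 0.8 True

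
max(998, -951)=998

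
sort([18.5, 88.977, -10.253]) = [-10.253, 18.5, 88.977]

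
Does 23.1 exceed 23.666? No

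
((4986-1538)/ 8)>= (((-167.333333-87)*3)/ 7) True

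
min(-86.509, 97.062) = -86.509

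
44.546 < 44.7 True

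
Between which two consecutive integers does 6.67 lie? 6 and 7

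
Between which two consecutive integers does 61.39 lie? 61 and 62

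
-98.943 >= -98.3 False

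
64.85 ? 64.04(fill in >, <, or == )>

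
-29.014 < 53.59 True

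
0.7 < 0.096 False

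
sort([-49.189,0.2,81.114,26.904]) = [-49.189,0.2,26.904,81.114]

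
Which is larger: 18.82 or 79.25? 79.25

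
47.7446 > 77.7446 False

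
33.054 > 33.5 False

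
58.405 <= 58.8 True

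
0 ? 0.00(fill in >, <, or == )==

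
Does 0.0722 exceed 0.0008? Yes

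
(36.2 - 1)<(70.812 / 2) True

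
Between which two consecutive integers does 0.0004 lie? 0 and 1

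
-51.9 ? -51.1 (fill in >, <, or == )<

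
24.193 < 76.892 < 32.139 False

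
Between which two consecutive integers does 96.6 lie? 96 and 97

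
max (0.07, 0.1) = 0.1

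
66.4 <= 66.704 True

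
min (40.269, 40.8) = 40.269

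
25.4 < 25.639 True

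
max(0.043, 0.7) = 0.7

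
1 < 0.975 False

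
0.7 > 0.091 True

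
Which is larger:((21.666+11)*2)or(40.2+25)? ((21.666+11)*2)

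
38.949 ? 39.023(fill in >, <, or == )<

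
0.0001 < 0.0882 True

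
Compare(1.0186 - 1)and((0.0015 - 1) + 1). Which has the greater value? (1.0186 - 1)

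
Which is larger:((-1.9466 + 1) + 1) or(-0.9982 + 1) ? ((-1.9466 + 1) + 1)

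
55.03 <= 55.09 True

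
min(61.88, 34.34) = 34.34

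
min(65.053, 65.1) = 65.053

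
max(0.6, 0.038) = 0.6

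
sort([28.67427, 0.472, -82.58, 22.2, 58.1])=[-82.58, 0.472, 22.2, 28.67427, 58.1]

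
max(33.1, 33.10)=33.10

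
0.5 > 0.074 True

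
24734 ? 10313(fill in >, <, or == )>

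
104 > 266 False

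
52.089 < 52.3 True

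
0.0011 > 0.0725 False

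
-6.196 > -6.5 True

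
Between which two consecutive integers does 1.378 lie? 1 and 2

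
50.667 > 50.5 True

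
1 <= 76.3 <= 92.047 True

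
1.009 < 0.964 False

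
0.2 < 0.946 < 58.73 True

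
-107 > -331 True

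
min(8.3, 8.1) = 8.1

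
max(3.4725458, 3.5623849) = 3.5623849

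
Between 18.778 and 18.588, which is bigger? 18.778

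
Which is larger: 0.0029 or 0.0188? 0.0188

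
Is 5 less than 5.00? No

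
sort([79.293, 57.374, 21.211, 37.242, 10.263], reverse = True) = [79.293, 57.374, 37.242, 21.211, 10.263]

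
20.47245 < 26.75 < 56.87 True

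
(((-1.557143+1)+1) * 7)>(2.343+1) False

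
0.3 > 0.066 True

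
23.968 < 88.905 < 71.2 False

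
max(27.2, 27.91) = 27.91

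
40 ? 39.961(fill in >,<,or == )>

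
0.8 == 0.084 False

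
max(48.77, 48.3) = 48.77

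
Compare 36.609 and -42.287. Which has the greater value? 36.609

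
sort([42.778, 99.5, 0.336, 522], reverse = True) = [522, 99.5, 42.778, 0.336]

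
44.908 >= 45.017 False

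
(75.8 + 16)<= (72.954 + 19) True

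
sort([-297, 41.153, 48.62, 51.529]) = [-297, 41.153, 48.62, 51.529]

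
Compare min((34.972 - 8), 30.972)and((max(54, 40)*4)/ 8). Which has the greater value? ((max(54, 40)*4)/ 8)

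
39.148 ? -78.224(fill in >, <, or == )>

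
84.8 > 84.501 True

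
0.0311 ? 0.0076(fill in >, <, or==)>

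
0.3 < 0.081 False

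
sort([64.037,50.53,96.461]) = [50.53,64.037,96.461]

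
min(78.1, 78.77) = 78.1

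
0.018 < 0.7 True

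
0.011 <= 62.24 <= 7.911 False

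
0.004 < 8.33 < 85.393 True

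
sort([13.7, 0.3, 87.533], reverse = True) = [87.533, 13.7, 0.3]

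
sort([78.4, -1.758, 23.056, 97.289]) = [-1.758, 23.056, 78.4, 97.289]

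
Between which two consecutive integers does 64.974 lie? 64 and 65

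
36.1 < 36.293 True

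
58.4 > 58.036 True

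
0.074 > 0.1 False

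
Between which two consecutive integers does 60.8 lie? 60 and 61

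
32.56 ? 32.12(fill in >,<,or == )>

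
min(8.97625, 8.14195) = 8.14195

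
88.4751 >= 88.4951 False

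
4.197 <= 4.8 True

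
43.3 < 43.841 True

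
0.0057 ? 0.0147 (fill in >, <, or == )<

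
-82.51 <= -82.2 True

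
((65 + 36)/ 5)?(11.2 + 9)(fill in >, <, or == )==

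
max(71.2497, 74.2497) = 74.2497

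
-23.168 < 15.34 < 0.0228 False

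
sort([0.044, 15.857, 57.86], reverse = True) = [57.86, 15.857, 0.044]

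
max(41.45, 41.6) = 41.6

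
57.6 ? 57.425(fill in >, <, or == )>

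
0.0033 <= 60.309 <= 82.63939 True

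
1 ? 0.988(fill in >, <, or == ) >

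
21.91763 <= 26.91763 True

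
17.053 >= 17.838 False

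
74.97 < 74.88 False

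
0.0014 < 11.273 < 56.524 True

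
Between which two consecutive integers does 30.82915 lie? 30 and 31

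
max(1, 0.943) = 1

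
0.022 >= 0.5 False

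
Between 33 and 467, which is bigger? 467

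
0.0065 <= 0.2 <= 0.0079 False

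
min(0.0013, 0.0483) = 0.0013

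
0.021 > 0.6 False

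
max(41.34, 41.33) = 41.34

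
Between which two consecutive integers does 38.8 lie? 38 and 39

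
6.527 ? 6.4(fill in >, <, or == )>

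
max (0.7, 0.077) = 0.7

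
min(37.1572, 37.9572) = 37.1572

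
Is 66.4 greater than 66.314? Yes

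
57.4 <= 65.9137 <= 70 True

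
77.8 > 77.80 False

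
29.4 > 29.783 False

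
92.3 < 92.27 False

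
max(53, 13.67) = 53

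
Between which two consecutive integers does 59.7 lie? 59 and 60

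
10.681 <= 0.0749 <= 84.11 False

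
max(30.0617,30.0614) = 30.0617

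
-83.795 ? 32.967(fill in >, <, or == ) <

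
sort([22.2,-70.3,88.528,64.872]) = [-70.3,22.2,64.872,88.528]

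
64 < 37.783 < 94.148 False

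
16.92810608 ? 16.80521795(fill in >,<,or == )>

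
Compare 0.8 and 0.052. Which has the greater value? 0.8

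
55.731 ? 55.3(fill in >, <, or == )>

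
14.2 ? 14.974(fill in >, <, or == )<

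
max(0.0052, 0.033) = 0.033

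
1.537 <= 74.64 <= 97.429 True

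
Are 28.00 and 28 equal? Yes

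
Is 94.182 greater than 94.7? No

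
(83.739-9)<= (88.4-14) False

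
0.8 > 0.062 True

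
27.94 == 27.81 False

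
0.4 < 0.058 False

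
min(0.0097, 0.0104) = 0.0097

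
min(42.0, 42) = 42.0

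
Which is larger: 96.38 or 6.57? 96.38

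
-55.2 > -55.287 True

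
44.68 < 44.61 False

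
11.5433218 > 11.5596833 False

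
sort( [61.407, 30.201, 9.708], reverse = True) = [61.407, 30.201, 9.708]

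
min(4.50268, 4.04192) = 4.04192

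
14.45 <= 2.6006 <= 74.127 False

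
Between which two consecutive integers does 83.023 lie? 83 and 84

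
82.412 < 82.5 True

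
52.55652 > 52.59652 False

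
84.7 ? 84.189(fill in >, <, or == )>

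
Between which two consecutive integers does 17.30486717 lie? 17 and 18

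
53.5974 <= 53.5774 False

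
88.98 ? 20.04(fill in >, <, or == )>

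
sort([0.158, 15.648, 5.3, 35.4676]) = [0.158, 5.3, 15.648, 35.4676]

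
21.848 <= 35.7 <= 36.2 True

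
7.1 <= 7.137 True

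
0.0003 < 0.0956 True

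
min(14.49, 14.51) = 14.49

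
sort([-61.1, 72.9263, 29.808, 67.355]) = [-61.1, 29.808, 67.355, 72.9263]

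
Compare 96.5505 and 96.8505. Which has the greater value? 96.8505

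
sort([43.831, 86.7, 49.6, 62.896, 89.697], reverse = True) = [89.697, 86.7, 62.896, 49.6, 43.831]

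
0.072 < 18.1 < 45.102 True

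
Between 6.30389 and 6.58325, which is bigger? 6.58325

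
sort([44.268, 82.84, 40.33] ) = [40.33, 44.268, 82.84]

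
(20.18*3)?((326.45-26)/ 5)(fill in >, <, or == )>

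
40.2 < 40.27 True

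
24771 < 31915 True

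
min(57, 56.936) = 56.936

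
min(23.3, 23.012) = 23.012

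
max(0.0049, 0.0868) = 0.0868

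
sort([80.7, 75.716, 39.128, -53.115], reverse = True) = [80.7, 75.716, 39.128, -53.115]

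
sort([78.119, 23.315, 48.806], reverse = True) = [78.119, 48.806, 23.315]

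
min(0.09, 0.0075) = 0.0075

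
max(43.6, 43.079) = 43.6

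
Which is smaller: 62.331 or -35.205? -35.205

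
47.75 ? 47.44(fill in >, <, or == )>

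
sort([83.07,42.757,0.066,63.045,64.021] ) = [0.066,42.757,63.045,64.021,83.07]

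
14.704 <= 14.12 False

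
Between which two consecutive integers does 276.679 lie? 276 and 277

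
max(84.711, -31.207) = 84.711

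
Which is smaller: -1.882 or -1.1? -1.882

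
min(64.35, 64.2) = 64.2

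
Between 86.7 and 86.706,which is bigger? 86.706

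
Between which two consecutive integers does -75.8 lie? -76 and -75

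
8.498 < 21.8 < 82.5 True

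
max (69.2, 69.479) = 69.479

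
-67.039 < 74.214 True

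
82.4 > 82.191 True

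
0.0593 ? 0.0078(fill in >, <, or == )>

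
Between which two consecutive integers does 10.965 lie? 10 and 11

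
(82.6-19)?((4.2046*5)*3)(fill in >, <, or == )>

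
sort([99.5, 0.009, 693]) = [0.009, 99.5, 693]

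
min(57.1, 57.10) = 57.1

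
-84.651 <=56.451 True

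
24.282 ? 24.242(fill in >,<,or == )>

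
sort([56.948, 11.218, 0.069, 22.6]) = [0.069, 11.218, 22.6, 56.948]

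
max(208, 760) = 760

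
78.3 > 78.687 False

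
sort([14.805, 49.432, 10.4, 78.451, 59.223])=[10.4, 14.805, 49.432, 59.223, 78.451]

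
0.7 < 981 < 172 False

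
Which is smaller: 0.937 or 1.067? 0.937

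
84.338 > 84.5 False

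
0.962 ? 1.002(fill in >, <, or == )<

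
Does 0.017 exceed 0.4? No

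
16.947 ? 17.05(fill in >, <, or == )<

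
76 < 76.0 False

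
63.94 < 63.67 False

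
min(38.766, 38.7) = 38.7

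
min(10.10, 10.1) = 10.10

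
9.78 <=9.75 False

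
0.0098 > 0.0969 False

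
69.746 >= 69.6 True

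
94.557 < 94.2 False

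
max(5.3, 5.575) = 5.575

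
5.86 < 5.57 False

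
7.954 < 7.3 False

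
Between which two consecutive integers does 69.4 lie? 69 and 70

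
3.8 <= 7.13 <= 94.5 True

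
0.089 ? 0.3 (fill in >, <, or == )<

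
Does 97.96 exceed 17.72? Yes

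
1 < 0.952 False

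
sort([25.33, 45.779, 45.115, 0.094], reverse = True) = [45.779, 45.115, 25.33, 0.094]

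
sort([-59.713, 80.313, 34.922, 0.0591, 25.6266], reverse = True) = [80.313, 34.922, 25.6266, 0.0591, -59.713]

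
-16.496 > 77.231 False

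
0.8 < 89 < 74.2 False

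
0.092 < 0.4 True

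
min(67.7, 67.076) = 67.076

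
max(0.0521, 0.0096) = 0.0521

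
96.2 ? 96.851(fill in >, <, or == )<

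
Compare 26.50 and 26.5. They are equal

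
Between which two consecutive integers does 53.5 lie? 53 and 54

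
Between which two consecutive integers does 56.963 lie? 56 and 57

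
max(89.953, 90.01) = 90.01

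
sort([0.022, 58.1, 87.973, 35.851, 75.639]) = [0.022, 35.851, 58.1, 75.639, 87.973]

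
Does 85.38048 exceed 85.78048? No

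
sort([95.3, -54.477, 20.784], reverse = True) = [95.3, 20.784, -54.477]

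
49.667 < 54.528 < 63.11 True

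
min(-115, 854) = -115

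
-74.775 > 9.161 False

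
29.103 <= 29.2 True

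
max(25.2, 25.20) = 25.20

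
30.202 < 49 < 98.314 True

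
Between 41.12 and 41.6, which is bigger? 41.6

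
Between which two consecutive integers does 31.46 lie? 31 and 32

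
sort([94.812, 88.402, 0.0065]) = [0.0065, 88.402, 94.812]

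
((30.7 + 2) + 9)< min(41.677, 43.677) False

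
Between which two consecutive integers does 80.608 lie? 80 and 81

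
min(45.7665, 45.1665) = 45.1665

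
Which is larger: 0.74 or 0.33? 0.74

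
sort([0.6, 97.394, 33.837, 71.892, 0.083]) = [0.083, 0.6, 33.837, 71.892, 97.394]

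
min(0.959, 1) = 0.959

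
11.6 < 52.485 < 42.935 False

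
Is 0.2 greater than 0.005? Yes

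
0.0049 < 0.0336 True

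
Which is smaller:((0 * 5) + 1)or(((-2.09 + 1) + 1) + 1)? (((-2.09 + 1) + 1) + 1)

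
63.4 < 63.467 True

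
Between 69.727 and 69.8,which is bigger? 69.8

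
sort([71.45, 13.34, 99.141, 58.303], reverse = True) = [99.141, 71.45, 58.303, 13.34]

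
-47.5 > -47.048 False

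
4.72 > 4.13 True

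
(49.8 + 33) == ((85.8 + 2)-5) True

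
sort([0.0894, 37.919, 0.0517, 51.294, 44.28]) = [0.0517, 0.0894, 37.919, 44.28, 51.294]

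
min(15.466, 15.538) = 15.466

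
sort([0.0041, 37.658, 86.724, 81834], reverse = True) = [81834, 86.724, 37.658, 0.0041]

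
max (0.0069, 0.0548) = 0.0548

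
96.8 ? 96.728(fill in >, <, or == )>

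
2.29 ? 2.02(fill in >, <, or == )>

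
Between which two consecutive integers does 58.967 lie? 58 and 59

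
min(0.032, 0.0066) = 0.0066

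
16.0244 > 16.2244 False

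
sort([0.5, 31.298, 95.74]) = [0.5, 31.298, 95.74]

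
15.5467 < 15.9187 True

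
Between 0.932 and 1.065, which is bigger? 1.065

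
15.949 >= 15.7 True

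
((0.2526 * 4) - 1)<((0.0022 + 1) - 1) False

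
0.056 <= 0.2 True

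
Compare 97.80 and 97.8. They are equal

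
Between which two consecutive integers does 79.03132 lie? 79 and 80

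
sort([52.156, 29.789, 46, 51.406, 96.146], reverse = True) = [96.146, 52.156, 51.406, 46, 29.789]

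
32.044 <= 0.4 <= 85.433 False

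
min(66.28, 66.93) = 66.28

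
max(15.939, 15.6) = 15.939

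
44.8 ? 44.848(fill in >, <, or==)<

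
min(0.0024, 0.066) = 0.0024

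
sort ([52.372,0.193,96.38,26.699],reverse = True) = [96.38,52.372,26.699,0.193]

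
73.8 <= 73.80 True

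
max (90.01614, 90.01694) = 90.01694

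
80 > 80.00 False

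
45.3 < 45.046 False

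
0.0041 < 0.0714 True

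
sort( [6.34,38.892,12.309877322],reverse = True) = [38.892,12.309877322,6.34]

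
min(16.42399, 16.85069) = 16.42399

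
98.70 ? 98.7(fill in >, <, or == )==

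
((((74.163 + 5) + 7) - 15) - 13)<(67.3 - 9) True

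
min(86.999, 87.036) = 86.999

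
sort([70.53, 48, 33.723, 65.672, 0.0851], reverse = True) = [70.53, 65.672, 48, 33.723, 0.0851]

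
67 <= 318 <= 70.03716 False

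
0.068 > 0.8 False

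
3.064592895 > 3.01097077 True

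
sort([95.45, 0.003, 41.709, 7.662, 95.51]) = [0.003, 7.662, 41.709, 95.45, 95.51]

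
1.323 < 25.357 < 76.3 True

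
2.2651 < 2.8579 True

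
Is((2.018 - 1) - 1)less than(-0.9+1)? Yes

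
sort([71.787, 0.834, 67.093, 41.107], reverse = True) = [71.787, 67.093, 41.107, 0.834]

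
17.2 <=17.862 True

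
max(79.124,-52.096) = 79.124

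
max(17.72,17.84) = 17.84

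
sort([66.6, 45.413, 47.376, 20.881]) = [20.881, 45.413, 47.376, 66.6]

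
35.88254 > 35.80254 True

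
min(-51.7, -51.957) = -51.957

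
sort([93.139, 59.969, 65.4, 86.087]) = [59.969, 65.4, 86.087, 93.139]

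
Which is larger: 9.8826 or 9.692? 9.8826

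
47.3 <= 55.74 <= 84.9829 True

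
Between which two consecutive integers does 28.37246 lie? 28 and 29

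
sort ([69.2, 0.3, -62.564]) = [-62.564, 0.3, 69.2]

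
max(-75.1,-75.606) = -75.1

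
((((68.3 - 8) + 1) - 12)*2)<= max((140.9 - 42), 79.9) True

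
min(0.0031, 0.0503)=0.0031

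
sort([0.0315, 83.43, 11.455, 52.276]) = [0.0315, 11.455, 52.276, 83.43]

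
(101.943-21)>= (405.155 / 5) False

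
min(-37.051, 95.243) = -37.051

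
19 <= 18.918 False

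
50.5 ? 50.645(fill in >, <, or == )<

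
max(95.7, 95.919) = 95.919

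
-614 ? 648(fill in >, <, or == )<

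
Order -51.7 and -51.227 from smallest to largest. -51.7, -51.227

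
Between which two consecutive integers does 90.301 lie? 90 and 91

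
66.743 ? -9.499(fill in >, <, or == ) >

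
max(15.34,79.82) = 79.82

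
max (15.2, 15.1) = 15.2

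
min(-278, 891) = -278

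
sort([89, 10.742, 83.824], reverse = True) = [89, 83.824, 10.742]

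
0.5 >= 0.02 True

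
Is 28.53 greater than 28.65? No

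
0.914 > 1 False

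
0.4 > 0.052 True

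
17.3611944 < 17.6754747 True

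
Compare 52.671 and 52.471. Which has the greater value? 52.671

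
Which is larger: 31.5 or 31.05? 31.5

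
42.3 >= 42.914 False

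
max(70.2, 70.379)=70.379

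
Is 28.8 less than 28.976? Yes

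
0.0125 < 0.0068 False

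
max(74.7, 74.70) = 74.70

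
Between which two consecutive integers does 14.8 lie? 14 and 15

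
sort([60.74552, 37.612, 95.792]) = [37.612, 60.74552, 95.792]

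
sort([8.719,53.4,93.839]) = [8.719,53.4,93.839]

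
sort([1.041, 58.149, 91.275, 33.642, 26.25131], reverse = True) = [91.275, 58.149, 33.642, 26.25131, 1.041]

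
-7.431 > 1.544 False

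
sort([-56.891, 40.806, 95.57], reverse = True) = [95.57, 40.806, -56.891]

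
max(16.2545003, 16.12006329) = 16.2545003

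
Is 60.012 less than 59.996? No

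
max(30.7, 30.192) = 30.7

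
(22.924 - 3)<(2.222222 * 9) True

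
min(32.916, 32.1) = 32.1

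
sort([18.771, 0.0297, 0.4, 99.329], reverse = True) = [99.329, 18.771, 0.4, 0.0297]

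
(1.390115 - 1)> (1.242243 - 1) True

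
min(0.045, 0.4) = 0.045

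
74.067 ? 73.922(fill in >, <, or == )>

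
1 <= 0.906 False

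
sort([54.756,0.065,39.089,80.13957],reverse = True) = [80.13957,54.756,39.089,0.065]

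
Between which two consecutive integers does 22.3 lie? 22 and 23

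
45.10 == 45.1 True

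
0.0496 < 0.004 False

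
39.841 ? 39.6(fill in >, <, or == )>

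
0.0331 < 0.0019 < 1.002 False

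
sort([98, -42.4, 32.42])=[-42.4, 32.42, 98]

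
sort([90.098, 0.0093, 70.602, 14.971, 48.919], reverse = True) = [90.098, 70.602, 48.919, 14.971, 0.0093]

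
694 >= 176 True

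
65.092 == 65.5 False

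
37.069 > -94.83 True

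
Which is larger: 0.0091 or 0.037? 0.037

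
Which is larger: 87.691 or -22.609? 87.691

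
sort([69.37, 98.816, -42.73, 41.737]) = [-42.73, 41.737, 69.37, 98.816]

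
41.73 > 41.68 True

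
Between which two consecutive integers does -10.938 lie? -11 and -10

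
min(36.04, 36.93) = 36.04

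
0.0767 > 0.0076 True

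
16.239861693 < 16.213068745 False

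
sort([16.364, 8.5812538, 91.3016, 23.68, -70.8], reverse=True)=[91.3016, 23.68, 16.364, 8.5812538, -70.8]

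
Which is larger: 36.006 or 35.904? 36.006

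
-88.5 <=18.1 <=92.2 True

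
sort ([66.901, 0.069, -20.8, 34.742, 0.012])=[-20.8, 0.012, 0.069, 34.742, 66.901]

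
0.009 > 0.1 False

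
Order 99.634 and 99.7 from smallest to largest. 99.634, 99.7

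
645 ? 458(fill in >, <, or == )>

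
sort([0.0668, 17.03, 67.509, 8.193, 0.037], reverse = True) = [67.509, 17.03, 8.193, 0.0668, 0.037]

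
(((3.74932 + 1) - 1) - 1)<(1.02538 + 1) False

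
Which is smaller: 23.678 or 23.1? 23.1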